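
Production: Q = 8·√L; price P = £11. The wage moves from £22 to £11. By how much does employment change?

From P·MP_L = w with MP_L = 4·L^(-1/2), the labor demand is L(w) = (44/w)^(2).
At w = 22: L = 4. At w = 11: L = 16.
ΔL = 16 − 4 = 12.

ΔL = 12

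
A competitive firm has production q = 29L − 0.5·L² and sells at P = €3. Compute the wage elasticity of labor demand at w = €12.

From P·MP_L = w with MP_L = 29 − L, labor demand is L(w) = 29 − w/3.
dL/dw = −1/(3) = -1/3.
At w = 12, L = 25, so ε = (dL/dw)·(w/L) = (-1/3)·(12/25) = -0.16.

ε = -0.16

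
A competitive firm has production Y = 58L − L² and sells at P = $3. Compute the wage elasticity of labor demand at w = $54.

From P·MP_L = w with MP_L = 58 − 2L, labor demand is L(w) = (58 − w/3)/2.
dL/dw = −1/(6) = -1/6.
At w = 54, L = 20, so ε = (dL/dw)·(w/L) = (-1/6)·(54/20) = -0.45.

ε = -0.45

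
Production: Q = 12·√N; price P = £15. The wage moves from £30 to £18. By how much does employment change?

ΔN = 16

From P·MP_N = w with MP_N = 6·N^(-1/2), the labor demand is N(w) = (90/w)^(2).
At w = 30: N = 9. At w = 18: N = 25.
ΔN = 25 − 9 = 16.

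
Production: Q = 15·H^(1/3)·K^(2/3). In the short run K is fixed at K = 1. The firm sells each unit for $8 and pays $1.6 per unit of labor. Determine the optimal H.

With K = 1, MP_H = (1/3)·15·H^(-2/3)·1^(2/3) = 5·H^(-2/3).
Profit maximization for a price taker requires P·MP_H = w: 8·5·H^(-2/3) = 1.6.
So H^(-2/3) = 0.04, which gives H = 125.

H* = 125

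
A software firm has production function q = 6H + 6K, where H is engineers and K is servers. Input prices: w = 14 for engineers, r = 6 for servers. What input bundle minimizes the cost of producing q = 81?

H* = 0, K* = 13.5

The inputs are perfect substitutes, so the firm uses whichever has the lower cost per unit of output.
Cost per unit of output via H is w/6 = 7/3; via K it is r/6 = 1. K is cheaper.
Producing q = 81 with K alone: H = 0, K = 13.5.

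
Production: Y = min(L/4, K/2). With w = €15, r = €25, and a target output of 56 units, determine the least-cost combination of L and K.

L* = 224, K* = 112

With a fixed-proportions technology, the cost-minimizing bundle uses no slack in either input: L/4 = K/2 = Y.
So L = 4·56 = 224 and K = 2·56 = 112.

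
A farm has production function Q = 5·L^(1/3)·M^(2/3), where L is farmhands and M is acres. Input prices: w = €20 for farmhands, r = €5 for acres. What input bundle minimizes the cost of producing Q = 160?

L* = 8, M* = 64

Cost minimization requires the marginal rate of technical substitution to equal the input-price ratio: MP_L/MP_M = w/r.
Here MP_L/MP_M = (1/3)·(M/L)/(2/3) = 0.5·(M/L). Setting this equal to 20/5 = 4 gives M = 8L.
Substituting into Q = 160: 5·L^(1/3)·(8L)^(2/3) = 160.
Solving, L = 8 and M = 64.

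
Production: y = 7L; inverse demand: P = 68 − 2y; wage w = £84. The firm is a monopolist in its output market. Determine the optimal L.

L* = 2

Marginal revenue from the inverse demand is MR = 68 − 4y.
The marginal product is MP_L = 7.
A monopolist hires until marginal revenue product equals the wage: MR·MP_L = w.
(68 − 28L)·7 = 84, so L = 2.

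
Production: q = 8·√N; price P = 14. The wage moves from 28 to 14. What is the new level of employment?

N* = 16

From P·MP_N = w with MP_N = 4·N^(-1/2), the labor demand is N(w) = (56/w)^(2).
At w = 28: N = 4. At w = 14: N = 16.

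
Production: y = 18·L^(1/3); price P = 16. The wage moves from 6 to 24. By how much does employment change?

ΔL = -56

From P·MP_L = w with MP_L = 6·L^(-2/3), the labor demand is L(w) = (96/w)^(3/2).
At w = 6: L = 64. At w = 24: L = 8.
ΔL = 8 − 64 = -56.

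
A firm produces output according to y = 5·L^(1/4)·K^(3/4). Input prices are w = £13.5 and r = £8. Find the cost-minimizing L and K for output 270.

Cost minimization requires the marginal rate of technical substitution to equal the input-price ratio: MP_L/MP_K = w/r.
Here MP_L/MP_K = (1/4)·(K/L)/(3/4) = (1/3)·(K/L). Setting this equal to 13.5/8 = 1.6875 gives K = 5.0625L.
Substituting into y = 270: 5·L^(1/4)·(5.0625L)^(3/4) = 270.
Solving, L = 16 and K = 81.

L* = 16, K* = 81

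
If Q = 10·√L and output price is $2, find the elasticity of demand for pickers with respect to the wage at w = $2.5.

MP_L = (1/2)·10·L^(-1/2), so P·MP_L = w gives 10·L^(-1/2) = w.
Solving, L(w) = (10/w)^(2). This is a constant-elasticity form: L ∝ w^(−2), so ε = −2.

ε = -2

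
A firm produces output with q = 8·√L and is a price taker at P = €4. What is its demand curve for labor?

MP_L = (1/2)·8·L^(-1/2) = 4·L^(-1/2).
Setting P·MP_L = w: 16·L^(-1/2) = w.
Solving for L: L^(-1/2) = w/16, so L = (16/w)^(2).

L(w) = 256/w²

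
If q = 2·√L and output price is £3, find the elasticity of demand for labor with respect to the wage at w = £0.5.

ε = -2

MP_L = (1/2)·2·L^(-1/2), so P·MP_L = w gives 3·L^(-1/2) = w.
Solving, L(w) = (3/w)^(2). This is a constant-elasticity form: L ∝ w^(−2), so ε = −2.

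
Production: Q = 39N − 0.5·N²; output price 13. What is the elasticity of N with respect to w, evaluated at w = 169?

ε = -0.5

From P·MP_N = w with MP_N = 39 − N, labor demand is N(w) = 39 − w/13.
dN/dw = −1/(13) = -1/13.
At w = 169, N = 26, so ε = (dN/dw)·(w/N) = (-1/13)·(169/26) = -0.5.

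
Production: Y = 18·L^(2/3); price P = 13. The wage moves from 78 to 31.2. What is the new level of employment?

L* = 125

From P·MP_L = w with MP_L = 12·L^(-1/3), the labor demand is L(w) = (156/w)^(3).
At w = 78: L = 8. At w = 31.2: L = 125.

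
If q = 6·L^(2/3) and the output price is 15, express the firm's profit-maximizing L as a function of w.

MP_L = (2/3)·6·L^(-1/3) = 4·L^(-1/3).
Setting P·MP_L = w: 60·L^(-1/3) = w.
Solving for L: L^(-1/3) = w/60, so L = (60/w)^(3).

L(w) = 216000/w³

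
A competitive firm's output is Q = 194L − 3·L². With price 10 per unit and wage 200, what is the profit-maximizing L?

L* = 29

The marginal product of L is MP_L = 194 − 6L.
A price-taking firm hires until the value of the marginal product equals the wage: P·MP_L = w, so 10·(194 − 6L) = 200.
Then 194 − 6L = 20, giving L = 29.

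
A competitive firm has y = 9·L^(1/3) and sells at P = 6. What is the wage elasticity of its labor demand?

ε = -1.5

MP_L = (1/3)·9·L^(-2/3), so P·MP_L = w gives 18·L^(-2/3) = w.
Solving, L(w) = (18/w)^(3/2). This is a constant-elasticity form: L ∝ w^(−3/2), so ε = −3/2.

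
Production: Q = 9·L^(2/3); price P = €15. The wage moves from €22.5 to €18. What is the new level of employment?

L* = 125

From P·MP_L = w with MP_L = 6·L^(-1/3), the labor demand is L(w) = (90/w)^(3).
At w = 22.5: L = 64. At w = 18: L = 125.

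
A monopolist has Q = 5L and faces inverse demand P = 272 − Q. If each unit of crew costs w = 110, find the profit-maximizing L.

Marginal revenue from the inverse demand is MR = 272 − 2Q.
The marginal product is MP_L = 5.
A monopolist hires until marginal revenue product equals the wage: MR·MP_L = w.
(272 − 10L)·5 = 110, so L = 25.

L* = 25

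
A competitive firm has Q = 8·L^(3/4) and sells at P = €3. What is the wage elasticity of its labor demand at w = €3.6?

ε = -4

MP_L = (3/4)·8·L^(-1/4), so P·MP_L = w gives 18·L^(-1/4) = w.
Solving, L(w) = (18/w)^(4). This is a constant-elasticity form: L ∝ w^(−4), so ε = −4.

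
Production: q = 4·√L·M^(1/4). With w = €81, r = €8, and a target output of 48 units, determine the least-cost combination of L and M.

Cost minimization requires the marginal rate of technical substitution to equal the input-price ratio: MP_L/MP_M = w/r.
Here MP_L/MP_M = (1/2)·(M/L)/(1/4) = 2·(M/L). Setting this equal to 81/8 = 10.125 gives M = 5.0625L.
Substituting into q = 48: 4·L^(1/2)·(5.0625L)^(1/4) = 48.
Solving, L = 16 and M = 81.

L* = 16, M* = 81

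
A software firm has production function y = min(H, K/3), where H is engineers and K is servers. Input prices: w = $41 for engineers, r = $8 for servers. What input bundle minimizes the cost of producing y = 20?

H* = 20, K* = 60

With a fixed-proportions technology, the cost-minimizing bundle uses no slack in either input: H = K/3 = y.
So H = 20 and K = 3·20 = 60.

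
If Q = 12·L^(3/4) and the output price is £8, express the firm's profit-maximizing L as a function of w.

MP_L = (3/4)·12·L^(-1/4) = 9·L^(-1/4).
Setting P·MP_L = w: 72·L^(-1/4) = w.
Solving for L: L^(-1/4) = w/72, so L = (72/w)^(4).

L(w) = (72/w)^(4)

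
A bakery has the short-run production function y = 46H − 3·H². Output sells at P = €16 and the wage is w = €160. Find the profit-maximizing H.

H* = 6

The marginal product of H is MP_H = 46 − 6H.
A price-taking firm hires until the value of the marginal product equals the wage: P·MP_H = w, so 16·(46 − 6H) = 160.
Then 46 − 6H = 10, giving H = 6.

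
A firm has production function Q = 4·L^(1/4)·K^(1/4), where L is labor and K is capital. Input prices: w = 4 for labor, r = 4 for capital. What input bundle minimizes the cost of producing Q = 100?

L* = 625, K* = 625

Cost minimization requires the marginal rate of technical substitution to equal the input-price ratio: MP_L/MP_K = w/r.
Here MP_L/MP_K = (1/4)·(K/L)/(1/4) = (K/L). Setting this equal to 4/4 = 1 gives K = L.
Substituting into Q = 100: 4·L^(1/4)·(L)^(1/4) = 100.
Solving, L = 625 and K = 625.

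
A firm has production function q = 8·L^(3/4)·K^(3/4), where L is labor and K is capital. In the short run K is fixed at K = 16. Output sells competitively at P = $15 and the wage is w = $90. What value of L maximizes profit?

With K = 16, MP_L = (3/4)·8·L^(-1/4)·16^(3/4) = 48·L^(-1/4).
Profit maximization for a price taker requires P·MP_L = w: 15·48·L^(-1/4) = 90.
So L^(-1/4) = 0.125, which gives L = 4096.

L* = 4096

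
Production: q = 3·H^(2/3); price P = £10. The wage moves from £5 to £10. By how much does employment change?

ΔH = -56

From P·MP_H = w with MP_H = 2·H^(-1/3), the labor demand is H(w) = (20/w)^(3).
At w = 5: H = 64. At w = 10: H = 8.
ΔH = 8 − 64 = -56.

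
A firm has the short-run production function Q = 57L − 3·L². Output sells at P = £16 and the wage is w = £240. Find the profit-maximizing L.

L* = 7

The marginal product of L is MP_L = 57 − 6L.
A price-taking firm hires until the value of the marginal product equals the wage: P·MP_L = w, so 16·(57 − 6L) = 240.
Then 57 − 6L = 15, giving L = 7.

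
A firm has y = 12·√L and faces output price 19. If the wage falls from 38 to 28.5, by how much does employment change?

ΔL = 7

From P·MP_L = w with MP_L = 6·L^(-1/2), the labor demand is L(w) = (114/w)^(2).
At w = 38: L = 9. At w = 28.5: L = 16.
ΔL = 16 − 9 = 7.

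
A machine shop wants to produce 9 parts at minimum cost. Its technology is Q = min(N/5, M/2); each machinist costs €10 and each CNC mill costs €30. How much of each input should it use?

N* = 45, M* = 18

With a fixed-proportions technology, the cost-minimizing bundle uses no slack in either input: N/5 = M/2 = Q.
So N = 5·9 = 45 and M = 2·9 = 18.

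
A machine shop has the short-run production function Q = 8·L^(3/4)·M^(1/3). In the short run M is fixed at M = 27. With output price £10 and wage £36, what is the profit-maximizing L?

L* = 625

With M = 27, MP_L = (3/4)·8·L^(-1/4)·27^(1/3) = 18·L^(-1/4).
Profit maximization for a price taker requires P·MP_L = w: 10·18·L^(-1/4) = 36.
So L^(-1/4) = 0.2, which gives L = 625.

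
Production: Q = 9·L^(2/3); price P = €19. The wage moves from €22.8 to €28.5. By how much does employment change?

ΔL = -61

From P·MP_L = w with MP_L = 6·L^(-1/3), the labor demand is L(w) = (114/w)^(3).
At w = 22.8: L = 125. At w = 28.5: L = 64.
ΔL = 64 − 125 = -61.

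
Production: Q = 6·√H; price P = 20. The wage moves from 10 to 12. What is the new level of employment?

H* = 25

From P·MP_H = w with MP_H = 3·H^(-1/2), the labor demand is H(w) = (60/w)^(2).
At w = 10: H = 36. At w = 12: H = 25.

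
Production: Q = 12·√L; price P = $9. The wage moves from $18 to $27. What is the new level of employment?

L* = 4

From P·MP_L = w with MP_L = 6·L^(-1/2), the labor demand is L(w) = (54/w)^(2).
At w = 18: L = 9. At w = 27: L = 4.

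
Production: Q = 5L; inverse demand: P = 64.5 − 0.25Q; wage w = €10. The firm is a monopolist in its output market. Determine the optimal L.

L* = 25

Marginal revenue from the inverse demand is MR = 64.5 − 0.5Q.
The marginal product is MP_L = 5.
A monopolist hires until marginal revenue product equals the wage: MR·MP_L = w.
(64.5 − 2.5L)·5 = 10, so L = 25.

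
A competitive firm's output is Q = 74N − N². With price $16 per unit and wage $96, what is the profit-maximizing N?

N* = 34

The marginal product of N is MP_N = 74 − 2N.
A price-taking firm hires until the value of the marginal product equals the wage: P·MP_N = w, so 16·(74 − 2N) = 96.
Then 74 − 2N = 6, giving N = 34.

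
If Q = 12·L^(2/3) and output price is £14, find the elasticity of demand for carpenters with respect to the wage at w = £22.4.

ε = -3

MP_L = (2/3)·12·L^(-1/3), so P·MP_L = w gives 112·L^(-1/3) = w.
Solving, L(w) = (112/w)^(3). This is a constant-elasticity form: L ∝ w^(−3), so ε = −3.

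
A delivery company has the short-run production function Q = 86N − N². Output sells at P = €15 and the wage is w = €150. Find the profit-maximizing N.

The marginal product of N is MP_N = 86 − 2N.
A price-taking firm hires until the value of the marginal product equals the wage: P·MP_N = w, so 15·(86 − 2N) = 150.
Then 86 − 2N = 10, giving N = 38.

N* = 38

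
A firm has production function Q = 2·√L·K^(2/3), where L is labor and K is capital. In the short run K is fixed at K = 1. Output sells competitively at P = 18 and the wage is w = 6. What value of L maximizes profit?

With K = 1, MP_L = (1/2)·2·L^(-1/2)·1^(2/3) = L^(-1/2).
Profit maximization for a price taker requires P·MP_L = w: 18·L^(-1/2) = 6.
So L^(-1/2) = 1/3, which gives L = 9.

L* = 9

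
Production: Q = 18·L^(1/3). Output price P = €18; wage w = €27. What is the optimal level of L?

MP_L = (1/3)·18·L^(-2/3) = 6·L^(-2/3).
Profit maximization for a price taker requires P·MP_L = w: 18·6·L^(-2/3) = 27.
So L^(-2/3) = 0.25, which gives L = 8.

L* = 8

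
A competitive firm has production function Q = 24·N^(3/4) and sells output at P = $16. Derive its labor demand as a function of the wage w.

N(w) = (288/w)^(4)

MP_N = (3/4)·24·N^(-1/4) = 18·N^(-1/4).
Setting P·MP_N = w: 288·N^(-1/4) = w.
Solving for N: N^(-1/4) = w/288, so N = (288/w)^(4).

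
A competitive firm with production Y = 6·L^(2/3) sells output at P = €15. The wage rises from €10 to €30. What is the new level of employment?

From P·MP_L = w with MP_L = 4·L^(-1/3), the labor demand is L(w) = (60/w)^(3).
At w = 10: L = 216. At w = 30: L = 8.

L* = 8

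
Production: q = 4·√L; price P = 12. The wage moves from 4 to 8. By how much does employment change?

ΔL = -27

From P·MP_L = w with MP_L = 2·L^(-1/2), the labor demand is L(w) = (24/w)^(2).
At w = 4: L = 36. At w = 8: L = 9.
ΔL = 9 − 36 = -27.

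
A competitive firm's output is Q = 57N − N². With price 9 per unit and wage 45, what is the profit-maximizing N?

The marginal product of N is MP_N = 57 − 2N.
A price-taking firm hires until the value of the marginal product equals the wage: P·MP_N = w, so 9·(57 − 2N) = 45.
Then 57 − 2N = 5, giving N = 26.

N* = 26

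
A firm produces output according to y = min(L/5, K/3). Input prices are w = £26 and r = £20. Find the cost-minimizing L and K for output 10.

With a fixed-proportions technology, the cost-minimizing bundle uses no slack in either input: L/5 = K/3 = y.
So L = 5·10 = 50 and K = 3·10 = 30.

L* = 50, K* = 30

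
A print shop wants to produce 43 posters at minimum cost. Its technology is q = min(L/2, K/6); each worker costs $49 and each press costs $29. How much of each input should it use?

With a fixed-proportions technology, the cost-minimizing bundle uses no slack in either input: L/2 = K/6 = q.
So L = 2·43 = 86 and K = 6·43 = 258.

L* = 86, K* = 258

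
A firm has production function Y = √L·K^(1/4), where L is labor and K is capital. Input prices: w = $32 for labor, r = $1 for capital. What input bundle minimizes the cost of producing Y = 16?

L* = 16, K* = 256

Cost minimization requires the marginal rate of technical substitution to equal the input-price ratio: MP_L/MP_K = w/r.
Here MP_L/MP_K = (1/2)·(K/L)/(1/4) = 2·(K/L). Setting this equal to 32/1 = 32 gives K = 16L.
Substituting into Y = 16: L^(1/2)·(16L)^(1/4) = 16.
Solving, L = 16 and K = 256.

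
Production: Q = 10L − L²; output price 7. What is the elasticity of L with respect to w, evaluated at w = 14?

ε = -0.25

From P·MP_L = w with MP_L = 10 − 2L, labor demand is L(w) = (10 − w/7)/2.
dL/dw = −1/(14) = -1/14.
At w = 14, L = 4, so ε = (dL/dw)·(w/L) = (-1/14)·(14/4) = -0.25.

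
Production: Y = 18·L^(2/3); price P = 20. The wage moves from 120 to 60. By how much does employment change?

From P·MP_L = w with MP_L = 12·L^(-1/3), the labor demand is L(w) = (240/w)^(3).
At w = 120: L = 8. At w = 60: L = 64.
ΔL = 64 − 8 = 56.

ΔL = 56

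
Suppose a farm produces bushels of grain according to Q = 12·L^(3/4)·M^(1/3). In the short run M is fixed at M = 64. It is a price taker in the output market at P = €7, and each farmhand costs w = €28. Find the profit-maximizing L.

With M = 64, MP_L = (3/4)·12·L^(-1/4)·64^(1/3) = 36·L^(-1/4).
Profit maximization for a price taker requires P·MP_L = w: 7·36·L^(-1/4) = 28.
So L^(-1/4) = 1/9, which gives L = 6561.

L* = 6561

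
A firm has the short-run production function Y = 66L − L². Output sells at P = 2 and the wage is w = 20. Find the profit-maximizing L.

L* = 28

The marginal product of L is MP_L = 66 − 2L.
A price-taking firm hires until the value of the marginal product equals the wage: P·MP_L = w, so 2·(66 − 2L) = 20.
Then 66 − 2L = 10, giving L = 28.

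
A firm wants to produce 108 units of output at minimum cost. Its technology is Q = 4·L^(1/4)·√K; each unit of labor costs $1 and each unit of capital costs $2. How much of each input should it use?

L* = 81, K* = 81

Cost minimization requires the marginal rate of technical substitution to equal the input-price ratio: MP_L/MP_K = w/r.
Here MP_L/MP_K = (1/4)·(K/L)/(1/2) = 0.5·(K/L). Setting this equal to 1/2 = 0.5 gives K = L.
Substituting into Q = 108: 4·L^(1/4)·(L)^(1/2) = 108.
Solving, L = 81 and K = 81.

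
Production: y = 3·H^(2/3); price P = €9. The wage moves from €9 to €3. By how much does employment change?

From P·MP_H = w with MP_H = 2·H^(-1/3), the labor demand is H(w) = (18/w)^(3).
At w = 9: H = 8. At w = 3: H = 216.
ΔH = 216 − 8 = 208.

ΔH = 208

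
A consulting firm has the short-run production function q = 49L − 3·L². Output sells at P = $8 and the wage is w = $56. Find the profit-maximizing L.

L* = 7

The marginal product of L is MP_L = 49 − 6L.
A price-taking firm hires until the value of the marginal product equals the wage: P·MP_L = w, so 8·(49 − 6L) = 56.
Then 49 − 6L = 7, giving L = 7.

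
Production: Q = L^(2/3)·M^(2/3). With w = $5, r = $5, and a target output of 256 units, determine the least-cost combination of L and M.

Cost minimization requires the marginal rate of technical substitution to equal the input-price ratio: MP_L/MP_M = w/r.
Here MP_L/MP_M = (2/3)·(M/L)/(2/3) = (M/L). Setting this equal to 5/5 = 1 gives M = L.
Substituting into Q = 256: L^(2/3)·(L)^(2/3) = 256.
Solving, L = 64 and M = 64.

L* = 64, M* = 64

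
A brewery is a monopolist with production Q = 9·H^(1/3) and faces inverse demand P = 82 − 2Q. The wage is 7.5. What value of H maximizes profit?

H* = 8

Marginal revenue from the inverse demand is MR = 82 − 4Q.
The marginal product is MP_H = 3·H^(-2/3).
A monopolist hires until marginal revenue product equals the wage: MR·MP_H = w.
At H, Q = 9·H^(1/3). Substituting and solving: (82 − 36·H^(1/3))·3·H^(-2/3) = 7.5 gives H = 8.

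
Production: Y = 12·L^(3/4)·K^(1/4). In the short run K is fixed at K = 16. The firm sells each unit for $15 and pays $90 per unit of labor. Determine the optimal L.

L* = 81

With K = 16, MP_L = (3/4)·12·L^(-1/4)·16^(1/4) = 18·L^(-1/4).
Profit maximization for a price taker requires P·MP_L = w: 15·18·L^(-1/4) = 90.
So L^(-1/4) = 1/3, which gives L = 81.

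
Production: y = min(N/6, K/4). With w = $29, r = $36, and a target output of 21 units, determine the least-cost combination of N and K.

N* = 126, K* = 84

With a fixed-proportions technology, the cost-minimizing bundle uses no slack in either input: N/6 = K/4 = y.
So N = 6·21 = 126 and K = 4·21 = 84.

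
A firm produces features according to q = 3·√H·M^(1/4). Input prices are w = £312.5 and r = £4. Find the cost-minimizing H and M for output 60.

Cost minimization requires the marginal rate of technical substitution to equal the input-price ratio: MP_H/MP_M = w/r.
Here MP_H/MP_M = (1/2)·(M/H)/(1/4) = 2·(M/H). Setting this equal to 312.5/4 = 78.125 gives M = 39.0625H.
Substituting into q = 60: 3·H^(1/2)·(39.0625H)^(1/4) = 60.
Solving, H = 16 and M = 625.

H* = 16, M* = 625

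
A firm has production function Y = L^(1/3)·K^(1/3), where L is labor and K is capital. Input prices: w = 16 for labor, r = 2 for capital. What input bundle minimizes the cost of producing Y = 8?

L* = 8, K* = 64

Cost minimization requires the marginal rate of technical substitution to equal the input-price ratio: MP_L/MP_K = w/r.
Here MP_L/MP_K = (1/3)·(K/L)/(1/3) = (K/L). Setting this equal to 16/2 = 8 gives K = 8L.
Substituting into Y = 8: L^(1/3)·(8L)^(1/3) = 8.
Solving, L = 8 and K = 64.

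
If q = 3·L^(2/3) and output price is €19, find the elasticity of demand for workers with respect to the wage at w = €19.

ε = -3

MP_L = (2/3)·3·L^(-1/3), so P·MP_L = w gives 38·L^(-1/3) = w.
Solving, L(w) = (38/w)^(3). This is a constant-elasticity form: L ∝ w^(−3), so ε = −3.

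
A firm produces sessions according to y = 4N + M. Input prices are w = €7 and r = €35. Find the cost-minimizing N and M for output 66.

The inputs are perfect substitutes, so the firm uses whichever has the lower cost per unit of output.
Cost per unit of output via N is 1.75; via M it is 35. N is cheaper.
Producing y = 66 with N alone: N = 16.5, M = 0.

N* = 16.5, M* = 0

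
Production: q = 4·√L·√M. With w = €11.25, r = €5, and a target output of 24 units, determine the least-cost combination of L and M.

Cost minimization requires the marginal rate of technical substitution to equal the input-price ratio: MP_L/MP_M = w/r.
Here MP_L/MP_M = (1/2)·(M/L)/(1/2) = (M/L). Setting this equal to 11.25/5 = 2.25 gives M = 2.25L.
Substituting into q = 24: 4·L^(1/2)·(2.25L)^(1/2) = 24.
Solving, L = 4 and M = 9.

L* = 4, M* = 9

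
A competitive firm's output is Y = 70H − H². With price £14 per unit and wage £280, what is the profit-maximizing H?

H* = 25

The marginal product of H is MP_H = 70 − 2H.
A price-taking firm hires until the value of the marginal product equals the wage: P·MP_H = w, so 14·(70 − 2H) = 280.
Then 70 − 2H = 20, giving H = 25.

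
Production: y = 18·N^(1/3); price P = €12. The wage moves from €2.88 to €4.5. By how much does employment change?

ΔN = -61

From P·MP_N = w with MP_N = 6·N^(-2/3), the labor demand is N(w) = (72/w)^(3/2).
At w = 2.88: N = 125. At w = 4.5: N = 64.
ΔN = 64 − 125 = -61.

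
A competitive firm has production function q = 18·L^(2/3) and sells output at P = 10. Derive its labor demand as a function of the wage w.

MP_L = (2/3)·18·L^(-1/3) = 12·L^(-1/3).
Setting P·MP_L = w: 120·L^(-1/3) = w.
Solving for L: L^(-1/3) = w/120, so L = (120/w)^(3).

L(w) = 1728000/w³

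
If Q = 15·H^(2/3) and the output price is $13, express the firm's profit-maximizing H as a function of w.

H(w) = 2197000/w³

MP_H = (2/3)·15·H^(-1/3) = 10·H^(-1/3).
Setting P·MP_H = w: 130·H^(-1/3) = w.
Solving for H: H^(-1/3) = w/130, so H = (130/w)^(3).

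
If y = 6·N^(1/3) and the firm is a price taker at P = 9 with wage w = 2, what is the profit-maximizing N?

MP_N = (1/3)·6·N^(-2/3) = 2·N^(-2/3).
Profit maximization for a price taker requires P·MP_N = w: 9·2·N^(-2/3) = 2.
So N^(-2/3) = 1/9, which gives N = 27.

N* = 27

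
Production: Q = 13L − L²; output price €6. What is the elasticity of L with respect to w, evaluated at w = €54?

From P·MP_L = w with MP_L = 13 − 2L, labor demand is L(w) = (13 − w/6)/2.
dL/dw = −1/(12) = -1/12.
At w = 54, L = 2, so ε = (dL/dw)·(w/L) = (-1/12)·(54/2) = -2.25.

ε = -2.25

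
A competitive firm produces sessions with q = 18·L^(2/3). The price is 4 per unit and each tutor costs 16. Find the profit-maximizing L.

L* = 27

MP_L = (2/3)·18·L^(-1/3) = 12·L^(-1/3).
Profit maximization for a price taker requires P·MP_L = w: 4·12·L^(-1/3) = 16.
So L^(-1/3) = 1/3, which gives L = 27.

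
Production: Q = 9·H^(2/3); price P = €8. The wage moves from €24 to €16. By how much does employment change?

ΔH = 19

From P·MP_H = w with MP_H = 6·H^(-1/3), the labor demand is H(w) = (48/w)^(3).
At w = 24: H = 8. At w = 16: H = 27.
ΔH = 27 − 8 = 19.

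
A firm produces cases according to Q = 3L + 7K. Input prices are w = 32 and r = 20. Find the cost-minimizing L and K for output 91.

The inputs are perfect substitutes, so the firm uses whichever has the lower cost per unit of output.
Cost per unit of output via L is w/3 = 32/3; via K it is r/7 = 20/7. K is cheaper.
Producing Q = 91 with K alone: L = 0, K = 13.

L* = 0, K* = 13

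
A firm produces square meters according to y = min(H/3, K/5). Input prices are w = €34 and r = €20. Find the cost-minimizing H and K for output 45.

H* = 135, K* = 225

With a fixed-proportions technology, the cost-minimizing bundle uses no slack in either input: H/3 = K/5 = y.
So H = 3·45 = 135 and K = 5·45 = 225.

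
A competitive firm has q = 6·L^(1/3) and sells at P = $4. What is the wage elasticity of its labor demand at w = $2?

MP_L = (1/3)·6·L^(-2/3), so P·MP_L = w gives 8·L^(-2/3) = w.
Solving, L(w) = (8/w)^(3/2). This is a constant-elasticity form: L ∝ w^(−3/2), so ε = −3/2.

ε = -1.5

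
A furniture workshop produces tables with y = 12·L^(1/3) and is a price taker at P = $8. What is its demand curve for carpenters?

L(w) = (32/w)^(3/2)

MP_L = (1/3)·12·L^(-2/3) = 4·L^(-2/3).
Setting P·MP_L = w: 32·L^(-2/3) = w.
Solving for L: L^(-2/3) = w/32, so L = (32/w)^(3/2).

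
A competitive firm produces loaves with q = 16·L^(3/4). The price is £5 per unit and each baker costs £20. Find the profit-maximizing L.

MP_L = (3/4)·16·L^(-1/4) = 12·L^(-1/4).
Profit maximization for a price taker requires P·MP_L = w: 5·12·L^(-1/4) = 20.
So L^(-1/4) = 1/3, which gives L = 81.

L* = 81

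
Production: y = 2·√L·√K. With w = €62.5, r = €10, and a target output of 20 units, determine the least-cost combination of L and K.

L* = 4, K* = 25

Cost minimization requires the marginal rate of technical substitution to equal the input-price ratio: MP_L/MP_K = w/r.
Here MP_L/MP_K = (1/2)·(K/L)/(1/2) = (K/L). Setting this equal to 62.5/10 = 6.25 gives K = 6.25L.
Substituting into y = 20: 2·L^(1/2)·(6.25L)^(1/2) = 20.
Solving, L = 4 and K = 25.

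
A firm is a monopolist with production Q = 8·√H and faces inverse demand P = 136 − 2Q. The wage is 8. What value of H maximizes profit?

H* = 16

Marginal revenue from the inverse demand is MR = 136 − 4Q.
The marginal product is MP_H = 4·H^(-1/2).
A monopolist hires until marginal revenue product equals the wage: MR·MP_H = w.
At H, Q = 8·√H. Substituting and solving: (136 − 32·√H)·4·H^(-1/2) = 8 gives H = 16.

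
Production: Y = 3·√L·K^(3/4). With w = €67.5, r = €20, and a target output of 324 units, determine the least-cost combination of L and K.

L* = 16, K* = 81

Cost minimization requires the marginal rate of technical substitution to equal the input-price ratio: MP_L/MP_K = w/r.
Here MP_L/MP_K = (1/2)·(K/L)/(3/4) = (2/3)·(K/L). Setting this equal to 67.5/20 = 3.375 gives K = 5.0625L.
Substituting into Y = 324: 3·L^(1/2)·(5.0625L)^(3/4) = 324.
Solving, L = 16 and K = 81.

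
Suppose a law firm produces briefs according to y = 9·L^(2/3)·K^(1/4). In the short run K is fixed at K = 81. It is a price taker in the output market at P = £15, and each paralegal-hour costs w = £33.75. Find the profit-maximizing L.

L* = 512

With K = 81, MP_L = (2/3)·9·L^(-1/3)·81^(1/4) = 18·L^(-1/3).
Profit maximization for a price taker requires P·MP_L = w: 15·18·L^(-1/3) = 33.75.
So L^(-1/3) = 0.125, which gives L = 512.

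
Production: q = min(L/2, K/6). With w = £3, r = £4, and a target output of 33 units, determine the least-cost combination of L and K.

L* = 66, K* = 198

With a fixed-proportions technology, the cost-minimizing bundle uses no slack in either input: L/2 = K/6 = q.
So L = 2·33 = 66 and K = 6·33 = 198.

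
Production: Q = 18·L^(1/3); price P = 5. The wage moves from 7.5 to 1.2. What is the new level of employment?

From P·MP_L = w with MP_L = 6·L^(-2/3), the labor demand is L(w) = (30/w)^(3/2).
At w = 7.5: L = 8. At w = 1.2: L = 125.

L* = 125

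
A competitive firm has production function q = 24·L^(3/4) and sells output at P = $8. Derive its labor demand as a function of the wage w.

MP_L = (3/4)·24·L^(-1/4) = 18·L^(-1/4).
Setting P·MP_L = w: 144·L^(-1/4) = w.
Solving for L: L^(-1/4) = w/144, so L = (144/w)^(4).

L(w) = (144/w)^(4)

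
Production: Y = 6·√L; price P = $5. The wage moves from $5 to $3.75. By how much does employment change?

ΔL = 7

From P·MP_L = w with MP_L = 3·L^(-1/2), the labor demand is L(w) = (15/w)^(2).
At w = 5: L = 9. At w = 3.75: L = 16.
ΔL = 16 − 9 = 7.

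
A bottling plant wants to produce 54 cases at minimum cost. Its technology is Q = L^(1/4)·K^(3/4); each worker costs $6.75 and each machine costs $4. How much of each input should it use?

Cost minimization requires the marginal rate of technical substitution to equal the input-price ratio: MP_L/MP_K = w/r.
Here MP_L/MP_K = (1/4)·(K/L)/(3/4) = (1/3)·(K/L). Setting this equal to 6.75/4 = 1.6875 gives K = 5.0625L.
Substituting into Q = 54: L^(1/4)·(5.0625L)^(3/4) = 54.
Solving, L = 16 and K = 81.

L* = 16, K* = 81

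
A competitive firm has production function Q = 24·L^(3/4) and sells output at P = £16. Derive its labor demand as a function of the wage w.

L(w) = (288/w)^(4)

MP_L = (3/4)·24·L^(-1/4) = 18·L^(-1/4).
Setting P·MP_L = w: 288·L^(-1/4) = w.
Solving for L: L^(-1/4) = w/288, so L = (288/w)^(4).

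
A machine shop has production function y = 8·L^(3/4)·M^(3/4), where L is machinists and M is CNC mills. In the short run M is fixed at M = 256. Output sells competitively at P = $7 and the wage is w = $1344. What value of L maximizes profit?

With M = 256, MP_L = (3/4)·8·L^(-1/4)·256^(3/4) = 384·L^(-1/4).
Profit maximization for a price taker requires P·MP_L = w: 7·384·L^(-1/4) = 1344.
So L^(-1/4) = 0.5, which gives L = 16.

L* = 16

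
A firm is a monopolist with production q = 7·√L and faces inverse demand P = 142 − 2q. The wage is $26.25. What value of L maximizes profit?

Marginal revenue from the inverse demand is MR = 142 − 4q.
The marginal product is MP_L = 3.5·L^(-1/2).
A monopolist hires until marginal revenue product equals the wage: MR·MP_L = w.
At L, q = 7·√L. Substituting and solving: (142 − 28·√L)·3.5·L^(-1/2) = 26.25 gives L = 16.

L* = 16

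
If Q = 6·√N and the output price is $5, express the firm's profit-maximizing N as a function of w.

MP_N = (1/2)·6·N^(-1/2) = 3·N^(-1/2).
Setting P·MP_N = w: 15·N^(-1/2) = w.
Solving for N: N^(-1/2) = w/15, so N = (15/w)^(2).

N(w) = 225/w²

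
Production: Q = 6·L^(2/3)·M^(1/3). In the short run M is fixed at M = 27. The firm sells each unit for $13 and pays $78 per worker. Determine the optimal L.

With M = 27, MP_L = (2/3)·6·L^(-1/3)·27^(1/3) = 12·L^(-1/3).
Profit maximization for a price taker requires P·MP_L = w: 13·12·L^(-1/3) = 78.
So L^(-1/3) = 0.5, which gives L = 8.

L* = 8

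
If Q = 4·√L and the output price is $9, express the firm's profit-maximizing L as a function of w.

L(w) = 324/w²

MP_L = (1/2)·4·L^(-1/2) = 2·L^(-1/2).
Setting P·MP_L = w: 18·L^(-1/2) = w.
Solving for L: L^(-1/2) = w/18, so L = (18/w)^(2).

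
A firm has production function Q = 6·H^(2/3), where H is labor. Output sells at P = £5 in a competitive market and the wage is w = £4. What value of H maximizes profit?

H* = 125

MP_H = (2/3)·6·H^(-1/3) = 4·H^(-1/3).
Profit maximization for a price taker requires P·MP_H = w: 5·4·H^(-1/3) = 4.
So H^(-1/3) = 0.2, which gives H = 125.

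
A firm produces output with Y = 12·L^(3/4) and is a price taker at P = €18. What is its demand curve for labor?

L(w) = (162/w)^(4)

MP_L = (3/4)·12·L^(-1/4) = 9·L^(-1/4).
Setting P·MP_L = w: 162·L^(-1/4) = w.
Solving for L: L^(-1/4) = w/162, so L = (162/w)^(4).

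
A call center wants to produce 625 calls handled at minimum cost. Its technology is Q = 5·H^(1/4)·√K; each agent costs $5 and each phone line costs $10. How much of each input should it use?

Cost minimization requires the marginal rate of technical substitution to equal the input-price ratio: MP_H/MP_K = w/r.
Here MP_H/MP_K = (1/4)·(K/H)/(1/2) = 0.5·(K/H). Setting this equal to 5/10 = 0.5 gives K = H.
Substituting into Q = 625: 5·H^(1/4)·(H)^(1/2) = 625.
Solving, H = 625 and K = 625.

H* = 625, K* = 625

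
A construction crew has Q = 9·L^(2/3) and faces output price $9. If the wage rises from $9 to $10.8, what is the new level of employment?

From P·MP_L = w with MP_L = 6·L^(-1/3), the labor demand is L(w) = (54/w)^(3).
At w = 9: L = 216. At w = 10.8: L = 125.

L* = 125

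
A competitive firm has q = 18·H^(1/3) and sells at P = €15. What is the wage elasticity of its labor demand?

ε = -1.5

MP_H = (1/3)·18·H^(-2/3), so P·MP_H = w gives 90·H^(-2/3) = w.
Solving, H(w) = (90/w)^(3/2). This is a constant-elasticity form: H ∝ w^(−3/2), so ε = −3/2.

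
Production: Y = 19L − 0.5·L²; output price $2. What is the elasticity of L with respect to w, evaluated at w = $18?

From P·MP_L = w with MP_L = 19 − L, labor demand is L(w) = 19 − w/2.
dL/dw = −1/(2) = -0.5.
At w = 18, L = 10, so ε = (dL/dw)·(w/L) = (-0.5)·(18/10) = -0.9.

ε = -0.9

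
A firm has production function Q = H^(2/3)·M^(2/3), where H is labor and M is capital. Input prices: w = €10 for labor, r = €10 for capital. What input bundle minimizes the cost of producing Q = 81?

Cost minimization requires the marginal rate of technical substitution to equal the input-price ratio: MP_H/MP_M = w/r.
Here MP_H/MP_M = (2/3)·(M/H)/(2/3) = (M/H). Setting this equal to 10/10 = 1 gives M = H.
Substituting into Q = 81: H^(2/3)·(H)^(2/3) = 81.
Solving, H = 27 and M = 27.

H* = 27, M* = 27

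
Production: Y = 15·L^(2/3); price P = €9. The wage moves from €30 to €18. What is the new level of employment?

L* = 125

From P·MP_L = w with MP_L = 10·L^(-1/3), the labor demand is L(w) = (90/w)^(3).
At w = 30: L = 27. At w = 18: L = 125.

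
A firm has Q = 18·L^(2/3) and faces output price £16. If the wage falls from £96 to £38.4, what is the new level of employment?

L* = 125

From P·MP_L = w with MP_L = 12·L^(-1/3), the labor demand is L(w) = (192/w)^(3).
At w = 96: L = 8. At w = 38.4: L = 125.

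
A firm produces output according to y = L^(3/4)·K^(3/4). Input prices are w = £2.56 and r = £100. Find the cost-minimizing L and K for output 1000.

L* = 625, K* = 16

Cost minimization requires the marginal rate of technical substitution to equal the input-price ratio: MP_L/MP_K = w/r.
Here MP_L/MP_K = (3/4)·(K/L)/(3/4) = (K/L). Setting this equal to 2.56/100 = 0.0256 gives K = 0.0256L.
Substituting into y = 1000: L^(3/4)·(0.0256L)^(3/4) = 1000.
Solving, L = 625 and K = 16.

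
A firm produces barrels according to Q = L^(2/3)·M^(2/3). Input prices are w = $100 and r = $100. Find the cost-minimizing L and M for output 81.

Cost minimization requires the marginal rate of technical substitution to equal the input-price ratio: MP_L/MP_M = w/r.
Here MP_L/MP_M = (2/3)·(M/L)/(2/3) = (M/L). Setting this equal to 100/100 = 1 gives M = L.
Substituting into Q = 81: L^(2/3)·(L)^(2/3) = 81.
Solving, L = 27 and M = 27.

L* = 27, M* = 27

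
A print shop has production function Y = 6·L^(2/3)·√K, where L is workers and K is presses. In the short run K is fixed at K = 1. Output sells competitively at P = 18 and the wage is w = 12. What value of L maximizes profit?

L* = 216

With K = 1, MP_L = (2/3)·6·L^(-1/3)·1^(1/2) = 4·L^(-1/3).
Profit maximization for a price taker requires P·MP_L = w: 18·4·L^(-1/3) = 12.
So L^(-1/3) = 1/6, which gives L = 216.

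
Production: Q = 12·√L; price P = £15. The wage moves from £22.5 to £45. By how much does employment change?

From P·MP_L = w with MP_L = 6·L^(-1/2), the labor demand is L(w) = (90/w)^(2).
At w = 22.5: L = 16. At w = 45: L = 4.
ΔL = 4 − 16 = -12.

ΔL = -12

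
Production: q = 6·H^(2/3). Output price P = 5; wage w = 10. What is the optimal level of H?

H* = 8

MP_H = (2/3)·6·H^(-1/3) = 4·H^(-1/3).
Profit maximization for a price taker requires P·MP_H = w: 5·4·H^(-1/3) = 10.
So H^(-1/3) = 0.5, which gives H = 8.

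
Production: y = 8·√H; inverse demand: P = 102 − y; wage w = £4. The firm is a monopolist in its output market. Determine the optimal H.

Marginal revenue from the inverse demand is MR = 102 − 2y.
The marginal product is MP_H = 4·H^(-1/2).
A monopolist hires until marginal revenue product equals the wage: MR·MP_H = w.
At H, y = 8·√H. Substituting and solving: (102 − 16·√H)·4·H^(-1/2) = 4 gives H = 36.

H* = 36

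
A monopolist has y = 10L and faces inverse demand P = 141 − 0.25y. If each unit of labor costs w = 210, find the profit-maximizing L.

Marginal revenue from the inverse demand is MR = 141 − 0.5y.
The marginal product is MP_L = 10.
A monopolist hires until marginal revenue product equals the wage: MR·MP_L = w.
(141 − 5L)·10 = 210, so L = 24.

L* = 24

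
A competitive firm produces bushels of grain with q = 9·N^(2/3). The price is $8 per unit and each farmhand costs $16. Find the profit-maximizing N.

MP_N = (2/3)·9·N^(-1/3) = 6·N^(-1/3).
Profit maximization for a price taker requires P·MP_N = w: 8·6·N^(-1/3) = 16.
So N^(-1/3) = 1/3, which gives N = 27.

N* = 27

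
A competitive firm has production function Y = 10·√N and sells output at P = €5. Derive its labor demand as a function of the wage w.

N(w) = 625/w²

MP_N = (1/2)·10·N^(-1/2) = 5·N^(-1/2).
Setting P·MP_N = w: 25·N^(-1/2) = w.
Solving for N: N^(-1/2) = w/25, so N = (25/w)^(2).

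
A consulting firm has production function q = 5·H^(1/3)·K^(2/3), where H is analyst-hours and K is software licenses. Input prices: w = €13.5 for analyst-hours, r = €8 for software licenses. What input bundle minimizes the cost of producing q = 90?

H* = 8, K* = 27

Cost minimization requires the marginal rate of technical substitution to equal the input-price ratio: MP_H/MP_K = w/r.
Here MP_H/MP_K = (1/3)·(K/H)/(2/3) = 0.5·(K/H). Setting this equal to 13.5/8 = 1.6875 gives K = 3.375H.
Substituting into q = 90: 5·H^(1/3)·(3.375H)^(2/3) = 90.
Solving, H = 8 and K = 27.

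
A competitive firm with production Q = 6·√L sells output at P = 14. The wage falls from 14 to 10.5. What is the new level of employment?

L* = 16

From P·MP_L = w with MP_L = 3·L^(-1/2), the labor demand is L(w) = (42/w)^(2).
At w = 14: L = 9. At w = 10.5: L = 16.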